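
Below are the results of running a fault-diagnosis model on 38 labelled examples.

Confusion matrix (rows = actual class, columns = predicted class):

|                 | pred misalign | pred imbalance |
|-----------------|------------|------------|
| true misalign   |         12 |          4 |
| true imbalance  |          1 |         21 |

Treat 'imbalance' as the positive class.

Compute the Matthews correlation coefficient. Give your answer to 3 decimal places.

0.733

MCC = (TP·TN − FP·FN) / √((TP+FP)(TP+FN)(TN+FP)(TN+FN))
Numerator = 21·12 − 4·1 = 248
Denominator = √(25·22·16·13) = √114400 = 338.2307
MCC = 248 / 338.2307 = 0.733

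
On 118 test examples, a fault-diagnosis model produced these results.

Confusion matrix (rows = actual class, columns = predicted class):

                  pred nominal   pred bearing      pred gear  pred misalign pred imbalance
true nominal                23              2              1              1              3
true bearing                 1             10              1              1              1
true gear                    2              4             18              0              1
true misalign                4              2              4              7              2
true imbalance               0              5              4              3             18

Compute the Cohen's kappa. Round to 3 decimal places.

Observed agreement pₒ = trace/N = 76/118 = 0.6441
Expected agreement pₑ = Σ (rowᵢ·colᵢ)/N² = (30·30 + 14·23 + 25·28 + 19·12 + 30·25)/118² = 0.2083
κ = (pₒ − pₑ)/(1 − pₑ) = (0.6441 − 0.2083)/(1 − 0.2083) = 0.550

0.550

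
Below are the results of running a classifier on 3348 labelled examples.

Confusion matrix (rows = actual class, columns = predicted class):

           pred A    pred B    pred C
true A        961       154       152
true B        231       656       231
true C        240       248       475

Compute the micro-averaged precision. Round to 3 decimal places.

Micro-averaging pools counts across classes: ΣTP=2092, ΣFP=1256, ΣFN=1256.
Micro-precision = TP/(TP+FP) on pooled counts = 0.625 (equals overall accuracy in single-label multiclass).

0.625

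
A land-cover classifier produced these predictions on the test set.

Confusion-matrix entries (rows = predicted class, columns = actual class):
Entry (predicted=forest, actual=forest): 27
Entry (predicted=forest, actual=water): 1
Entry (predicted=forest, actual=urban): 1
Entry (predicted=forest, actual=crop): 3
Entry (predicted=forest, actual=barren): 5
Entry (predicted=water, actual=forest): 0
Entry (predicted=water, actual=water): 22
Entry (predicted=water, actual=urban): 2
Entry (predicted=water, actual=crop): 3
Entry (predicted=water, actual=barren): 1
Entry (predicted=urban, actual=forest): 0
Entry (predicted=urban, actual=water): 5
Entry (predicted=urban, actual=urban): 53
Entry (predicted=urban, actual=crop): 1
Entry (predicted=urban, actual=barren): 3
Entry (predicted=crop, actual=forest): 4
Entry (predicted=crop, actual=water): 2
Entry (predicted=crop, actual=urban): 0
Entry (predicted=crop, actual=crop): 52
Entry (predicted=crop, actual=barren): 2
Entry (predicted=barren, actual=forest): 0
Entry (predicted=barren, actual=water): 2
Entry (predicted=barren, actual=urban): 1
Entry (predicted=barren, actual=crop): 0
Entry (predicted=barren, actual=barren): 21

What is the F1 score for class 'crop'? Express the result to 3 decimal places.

0.874

F1 score = 2·TP/(2·TP+FP+FN).
crop: TP=52, FP=4+2+0+2=8, FN=3+3+1+0=7 → 104/119 = 0.8739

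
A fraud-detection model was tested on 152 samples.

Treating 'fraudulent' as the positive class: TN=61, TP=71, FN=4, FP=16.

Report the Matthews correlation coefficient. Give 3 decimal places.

0.747

MCC = (TP·TN − FP·FN) / √((TP+FP)(TP+FN)(TN+FP)(TN+FN))
Numerator = 71·61 − 16·4 = 4267
Denominator = √(87·75·77·65) = √32657625 = 5714.6850
MCC = 4267 / 5714.6850 = 0.747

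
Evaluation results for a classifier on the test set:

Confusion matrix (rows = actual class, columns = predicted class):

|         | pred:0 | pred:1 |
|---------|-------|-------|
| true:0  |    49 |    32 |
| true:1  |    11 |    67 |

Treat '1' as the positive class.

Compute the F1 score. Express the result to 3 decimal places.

0.757

Precision = TP/(TP+FP) = 67/99 = 0.6768
Recall = TP/(TP+FN) = 67/78 = 0.8590
F1 = 2·TP/(2·TP+FP+FN) = 134/177 = 0.757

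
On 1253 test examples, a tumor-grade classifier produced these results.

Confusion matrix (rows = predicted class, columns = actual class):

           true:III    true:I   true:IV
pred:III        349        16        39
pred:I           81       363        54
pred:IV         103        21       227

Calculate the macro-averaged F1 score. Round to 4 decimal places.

0.7433

Per-class F1 score (2·TP/(2·TP+FP+FN)):
  III: TP=349, FP=16+39=55, FN=81+103=184 → 698/937 = 0.74493
  I: TP=363, FP=81+54=135, FN=16+21=37 → 726/898 = 0.80846
  IV: TP=227, FP=103+21=124, FN=39+54=93 → 454/671 = 0.67660
Macro-F1 score = mean = (0.74493 + 0.80846 + 0.67660) / 3 = 0.7433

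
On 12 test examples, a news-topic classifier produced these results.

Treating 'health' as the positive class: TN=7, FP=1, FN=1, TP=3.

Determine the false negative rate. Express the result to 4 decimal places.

FNR = FN/(FN+TP) = 1/(1+3) = 0.2500

0.2500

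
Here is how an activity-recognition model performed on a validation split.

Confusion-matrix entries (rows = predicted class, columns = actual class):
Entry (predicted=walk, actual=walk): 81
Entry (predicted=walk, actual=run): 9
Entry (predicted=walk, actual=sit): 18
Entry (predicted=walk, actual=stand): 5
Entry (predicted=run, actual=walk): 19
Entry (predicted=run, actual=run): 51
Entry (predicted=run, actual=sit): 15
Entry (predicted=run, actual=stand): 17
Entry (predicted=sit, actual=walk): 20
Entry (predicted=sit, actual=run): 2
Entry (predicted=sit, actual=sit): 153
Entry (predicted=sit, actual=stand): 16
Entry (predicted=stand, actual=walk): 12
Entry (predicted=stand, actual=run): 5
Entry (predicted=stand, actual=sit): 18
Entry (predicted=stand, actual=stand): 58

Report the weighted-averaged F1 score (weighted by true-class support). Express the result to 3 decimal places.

Per-class F1 score (2·TP/(2·TP+FP+FN)):
  walk: TP=81, FP=9+18+5=32, FN=19+20+12=51 → 162/245 = 0.6612
  run: TP=51, FP=19+15+17=51, FN=9+2+5=16 → 102/169 = 0.6036
  sit: TP=153, FP=20+2+16=38, FN=18+15+18=51 → 306/395 = 0.7747
  stand: TP=58, FP=12+5+18=35, FN=5+17+16=38 → 116/189 = 0.6138
Weighted-F1 score = Σ (supportᵢ/N)·F1 scoreᵢ with N=499: (132/499)·0.6612 + (67/499)·0.6036 + (204/499)·0.7747 + (96/499)·0.6138 = 0.691

0.691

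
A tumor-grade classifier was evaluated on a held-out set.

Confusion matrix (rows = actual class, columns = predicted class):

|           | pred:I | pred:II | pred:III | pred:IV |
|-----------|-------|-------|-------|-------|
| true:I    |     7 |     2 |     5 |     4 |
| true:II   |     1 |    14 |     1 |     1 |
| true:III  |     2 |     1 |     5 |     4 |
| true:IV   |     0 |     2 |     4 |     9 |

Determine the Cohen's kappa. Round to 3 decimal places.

Observed agreement pₒ = trace/N = 35/62 = 0.5645
Expected agreement pₑ = Σ (rowᵢ·colᵢ)/N² = (18·10 + 17·19 + 12·15 + 15·18)/62² = 0.2479
κ = (pₒ − pₑ)/(1 − pₑ) = (0.5645 − 0.2479)/(1 − 0.2479) = 0.421

0.421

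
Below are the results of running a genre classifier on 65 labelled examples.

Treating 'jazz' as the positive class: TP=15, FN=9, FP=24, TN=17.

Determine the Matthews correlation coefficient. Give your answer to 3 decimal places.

MCC = (TP·TN − FP·FN) / √((TP+FP)(TP+FN)(TN+FP)(TN+FN))
Numerator = 15·17 − 24·9 = 39
Denominator = √(39·24·41·26) = √997776 = 998.8874
MCC = 39 / 998.8874 = 0.039

0.039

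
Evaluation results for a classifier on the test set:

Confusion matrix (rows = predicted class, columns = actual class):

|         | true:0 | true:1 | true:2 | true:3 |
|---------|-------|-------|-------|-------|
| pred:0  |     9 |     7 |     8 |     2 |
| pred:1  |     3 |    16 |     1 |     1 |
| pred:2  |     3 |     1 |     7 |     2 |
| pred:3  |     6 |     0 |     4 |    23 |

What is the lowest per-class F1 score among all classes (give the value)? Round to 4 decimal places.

Per-class F1 score (2·TP/(2·TP+FP+FN)):
  0: TP=9, FP=7+8+2=17, FN=3+3+6=12 → 18/47 = 0.38298
  1: TP=16, FP=3+1+1=5, FN=7+1+0=8 → 32/45 = 0.71111
  2: TP=7, FP=3+1+2=6, FN=8+1+4=13 → 14/33 = 0.42424
  3: TP=23, FP=6+0+4=10, FN=2+1+2=5 → 46/61 = 0.75410
Lowest is class '0' with F1 score = 0.3830.

0.3830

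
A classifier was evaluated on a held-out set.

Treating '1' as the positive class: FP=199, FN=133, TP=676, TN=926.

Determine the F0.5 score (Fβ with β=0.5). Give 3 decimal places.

Fβ = (1+β²)·TP / ((1+β²)·TP + β²·FN + FP), with β²=1/4
= 1.25·676 / (1.25·676 + 0.25·133 + 199) = 0.784

0.784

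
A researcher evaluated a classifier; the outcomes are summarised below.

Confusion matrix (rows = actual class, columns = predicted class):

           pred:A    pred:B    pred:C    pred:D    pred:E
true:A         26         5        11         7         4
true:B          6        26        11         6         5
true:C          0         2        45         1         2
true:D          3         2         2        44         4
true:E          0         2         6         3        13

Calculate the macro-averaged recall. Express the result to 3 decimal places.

Per-class recall (TP/(TP+FN)):
  A: TP=26, FN=5+11+7+4=27 → 26/53 = 0.4906
  B: TP=26, FN=6+11+6+5=28 → 26/54 = 0.4815
  C: TP=45, FN=0+2+1+2=5 → 45/50 = 0.9000
  D: TP=44, FN=3+2+2+4=11 → 44/55 = 0.8000
  E: TP=13, FN=0+2+6+3=11 → 13/24 = 0.5417
Macro-recall = mean = (0.4906 + 0.4815 + 0.9000 + 0.8000 + 0.5417) / 5 = 0.643

0.643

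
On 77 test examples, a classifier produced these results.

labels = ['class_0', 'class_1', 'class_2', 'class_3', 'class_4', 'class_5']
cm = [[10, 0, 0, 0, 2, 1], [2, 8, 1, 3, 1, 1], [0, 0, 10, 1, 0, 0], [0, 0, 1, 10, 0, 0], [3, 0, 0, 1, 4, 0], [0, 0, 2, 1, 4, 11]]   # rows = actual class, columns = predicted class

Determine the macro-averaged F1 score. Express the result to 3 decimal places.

0.675

Per-class F1 score (2·TP/(2·TP+FP+FN)):
  class_0: TP=10, FP=2+0+0+3+0=5, FN=0+0+0+2+1=3 → 20/28 = 0.7143
  class_1: TP=8, FP=0+0+0+0+0=0, FN=2+1+3+1+1=8 → 16/24 = 0.6667
  class_2: TP=10, FP=0+1+1+0+2=4, FN=0+0+1+0+0=1 → 20/25 = 0.8000
  class_3: TP=10, FP=0+3+1+1+1=6, FN=0+0+1+0+0=1 → 20/27 = 0.7407
  class_4: TP=4, FP=2+1+0+0+4=7, FN=3+0+0+1+0=4 → 8/19 = 0.4211
  class_5: TP=11, FP=1+1+0+0+0=2, FN=0+0+2+1+4=7 → 22/31 = 0.7097
Macro-F1 score = mean = (0.7143 + 0.6667 + 0.8000 + 0.7407 + 0.4211 + 0.7097) / 6 = 0.675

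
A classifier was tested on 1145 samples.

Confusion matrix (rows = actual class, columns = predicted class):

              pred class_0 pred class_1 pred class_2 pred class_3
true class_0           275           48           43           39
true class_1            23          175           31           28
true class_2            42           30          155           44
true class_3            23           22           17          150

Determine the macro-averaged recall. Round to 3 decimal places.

0.660

Per-class recall (TP/(TP+FN)):
  class_0: TP=275, FN=48+43+39=130 → 275/405 = 0.6790
  class_1: TP=175, FN=23+31+28=82 → 175/257 = 0.6809
  class_2: TP=155, FN=42+30+44=116 → 155/271 = 0.5720
  class_3: TP=150, FN=23+22+17=62 → 150/212 = 0.7075
Macro-recall = mean = (0.6790 + 0.6809 + 0.5720 + 0.7075) / 4 = 0.660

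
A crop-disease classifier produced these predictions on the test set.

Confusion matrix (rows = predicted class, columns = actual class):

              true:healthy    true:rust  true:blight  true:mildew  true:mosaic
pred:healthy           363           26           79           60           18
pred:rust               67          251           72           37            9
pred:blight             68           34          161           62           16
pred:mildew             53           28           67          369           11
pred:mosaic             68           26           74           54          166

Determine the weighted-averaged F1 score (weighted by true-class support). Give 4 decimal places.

0.5830

Per-class F1 score (2·TP/(2·TP+FP+FN)):
  healthy: TP=363, FP=26+79+60+18=183, FN=67+68+53+68=256 → 726/1165 = 0.62318
  rust: TP=251, FP=67+72+37+9=185, FN=26+34+28+26=114 → 502/801 = 0.62672
  blight: TP=161, FP=68+34+62+16=180, FN=79+72+67+74=292 → 322/794 = 0.40554
  mildew: TP=369, FP=53+28+67+11=159, FN=60+37+62+54=213 → 738/1110 = 0.66486
  mosaic: TP=166, FP=68+26+74+54=222, FN=18+9+16+11=54 → 332/608 = 0.54605
Weighted-F1 score = Σ (supportᵢ/N)·F1 scoreᵢ with N=2239: (619/2239)·0.62318 + (365/2239)·0.62672 + (453/2239)·0.40554 + (582/2239)·0.66486 + (220/2239)·0.54605 = 0.5830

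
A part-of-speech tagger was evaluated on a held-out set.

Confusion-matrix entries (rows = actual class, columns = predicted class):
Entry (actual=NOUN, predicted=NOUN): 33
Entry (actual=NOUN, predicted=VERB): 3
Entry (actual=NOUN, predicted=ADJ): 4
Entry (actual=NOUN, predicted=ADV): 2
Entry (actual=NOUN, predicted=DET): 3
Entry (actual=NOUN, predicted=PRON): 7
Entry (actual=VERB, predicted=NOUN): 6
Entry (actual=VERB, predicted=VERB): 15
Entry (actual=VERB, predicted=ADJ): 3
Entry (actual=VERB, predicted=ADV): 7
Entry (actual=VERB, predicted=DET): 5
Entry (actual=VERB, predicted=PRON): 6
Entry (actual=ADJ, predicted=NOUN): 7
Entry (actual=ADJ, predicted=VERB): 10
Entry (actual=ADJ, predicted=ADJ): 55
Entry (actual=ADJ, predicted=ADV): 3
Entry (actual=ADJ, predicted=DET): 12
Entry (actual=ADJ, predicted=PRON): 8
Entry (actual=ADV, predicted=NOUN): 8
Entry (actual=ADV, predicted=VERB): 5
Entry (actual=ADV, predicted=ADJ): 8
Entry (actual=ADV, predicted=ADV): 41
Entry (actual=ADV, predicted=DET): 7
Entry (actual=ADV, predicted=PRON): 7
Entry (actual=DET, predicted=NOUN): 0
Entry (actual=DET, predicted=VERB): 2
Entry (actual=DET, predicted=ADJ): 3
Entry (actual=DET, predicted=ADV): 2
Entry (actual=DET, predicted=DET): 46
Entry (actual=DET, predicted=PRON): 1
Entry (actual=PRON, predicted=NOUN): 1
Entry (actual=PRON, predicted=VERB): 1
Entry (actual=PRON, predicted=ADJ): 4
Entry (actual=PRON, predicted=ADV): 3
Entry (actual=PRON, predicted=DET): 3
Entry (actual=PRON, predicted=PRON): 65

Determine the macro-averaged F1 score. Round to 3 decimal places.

Per-class F1 score (2·TP/(2·TP+FP+FN)):
  NOUN: TP=33, FP=6+7+8+0+1=22, FN=3+4+2+3+7=19 → 66/107 = 0.6168
  VERB: TP=15, FP=3+10+5+2+1=21, FN=6+3+7+5+6=27 → 30/78 = 0.3846
  ADJ: TP=55, FP=4+3+8+3+4=22, FN=7+10+3+12+8=40 → 110/172 = 0.6395
  ADV: TP=41, FP=2+7+3+2+3=17, FN=8+5+8+7+7=35 → 82/134 = 0.6119
  DET: TP=46, FP=3+5+12+7+3=30, FN=0+2+3+2+1=8 → 92/130 = 0.7077
  PRON: TP=65, FP=7+6+8+7+1=29, FN=1+1+4+3+3=12 → 130/171 = 0.7602
Macro-F1 score = mean = (0.6168 + 0.3846 + 0.6395 + 0.6119 + 0.7077 + 0.7602) / 6 = 0.620

0.620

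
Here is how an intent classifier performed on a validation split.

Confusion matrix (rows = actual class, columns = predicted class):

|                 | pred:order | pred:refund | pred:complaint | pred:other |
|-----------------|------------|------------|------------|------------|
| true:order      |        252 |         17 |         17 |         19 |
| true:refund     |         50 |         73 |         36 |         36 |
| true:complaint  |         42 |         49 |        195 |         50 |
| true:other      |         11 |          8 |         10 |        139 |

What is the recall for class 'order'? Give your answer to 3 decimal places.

One-vs-rest for 'order': TP = diagonal; FP = other classes predicted 'order'; FN = 'order' predicted as other.
recall = TP/(TP+FN).
order: TP=252, FN=17+17+19=53 → 252/305 = 0.8262

0.826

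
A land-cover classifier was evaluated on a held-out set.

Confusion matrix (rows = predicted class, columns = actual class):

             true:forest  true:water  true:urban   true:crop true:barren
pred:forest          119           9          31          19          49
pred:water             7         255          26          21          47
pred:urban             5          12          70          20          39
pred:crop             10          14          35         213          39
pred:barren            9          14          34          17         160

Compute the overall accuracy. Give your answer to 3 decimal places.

0.641

Accuracy = trace / total = (119+255+70+213+160=817) / 1274 = 817/1274 = 0.641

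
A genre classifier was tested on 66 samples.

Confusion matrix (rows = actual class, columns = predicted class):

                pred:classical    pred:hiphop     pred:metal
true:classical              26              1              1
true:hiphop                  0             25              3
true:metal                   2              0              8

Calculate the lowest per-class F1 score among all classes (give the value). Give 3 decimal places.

Per-class F1 score (2·TP/(2·TP+FP+FN)):
  classical: TP=26, FP=0+2=2, FN=1+1=2 → 52/56 = 0.9286
  hiphop: TP=25, FP=1+0=1, FN=0+3=3 → 50/54 = 0.9259
  metal: TP=8, FP=1+3=4, FN=2+0=2 → 16/22 = 0.7273
Lowest is class 'metal' with F1 score = 0.727.

0.727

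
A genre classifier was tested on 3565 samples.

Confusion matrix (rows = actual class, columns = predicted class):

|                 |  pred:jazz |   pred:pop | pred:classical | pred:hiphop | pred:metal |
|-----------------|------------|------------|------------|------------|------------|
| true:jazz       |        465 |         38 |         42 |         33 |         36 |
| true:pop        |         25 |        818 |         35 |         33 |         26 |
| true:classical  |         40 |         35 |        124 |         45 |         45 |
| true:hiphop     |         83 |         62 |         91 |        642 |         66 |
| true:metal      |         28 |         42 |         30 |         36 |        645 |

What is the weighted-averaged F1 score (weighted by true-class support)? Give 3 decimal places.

Per-class F1 score (2·TP/(2·TP+FP+FN)):
  jazz: TP=465, FP=25+40+83+28=176, FN=38+42+33+36=149 → 930/1255 = 0.7410
  pop: TP=818, FP=38+35+62+42=177, FN=25+35+33+26=119 → 1636/1932 = 0.8468
  classical: TP=124, FP=42+35+91+30=198, FN=40+35+45+45=165 → 248/611 = 0.4059
  hiphop: TP=642, FP=33+33+45+36=147, FN=83+62+91+66=302 → 1284/1733 = 0.7409
  metal: TP=645, FP=36+26+45+66=173, FN=28+42+30+36=136 → 1290/1599 = 0.8068
Weighted-F1 score = Σ (supportᵢ/N)·F1 scoreᵢ with N=3565: (614/3565)·0.7410 + (937/3565)·0.8468 + (289/3565)·0.4059 + (944/3565)·0.7409 + (781/3565)·0.8068 = 0.756

0.756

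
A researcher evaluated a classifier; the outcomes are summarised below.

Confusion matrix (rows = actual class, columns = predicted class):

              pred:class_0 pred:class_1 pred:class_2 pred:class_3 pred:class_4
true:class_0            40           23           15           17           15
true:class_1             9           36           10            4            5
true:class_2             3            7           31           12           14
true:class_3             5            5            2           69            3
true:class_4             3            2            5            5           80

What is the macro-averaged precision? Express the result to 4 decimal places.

Per-class precision (TP/(TP+FP)):
  class_0: TP=40, FP=9+3+5+3=20 → 40/60 = 0.66667
  class_1: TP=36, FP=23+7+5+2=37 → 36/73 = 0.49315
  class_2: TP=31, FP=15+10+2+5=32 → 31/63 = 0.49206
  class_3: TP=69, FP=17+4+12+5=38 → 69/107 = 0.64486
  class_4: TP=80, FP=15+5+14+3=37 → 80/117 = 0.68376
Macro-precision = mean = (0.66667 + 0.49315 + 0.49206 + 0.64486 + 0.68376) / 5 = 0.5961

0.5961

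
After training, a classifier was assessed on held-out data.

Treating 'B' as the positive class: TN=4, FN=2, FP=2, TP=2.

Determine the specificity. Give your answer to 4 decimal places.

Specificity = TN/(TN+FP) = 4/(4+2) = 0.6667

0.6667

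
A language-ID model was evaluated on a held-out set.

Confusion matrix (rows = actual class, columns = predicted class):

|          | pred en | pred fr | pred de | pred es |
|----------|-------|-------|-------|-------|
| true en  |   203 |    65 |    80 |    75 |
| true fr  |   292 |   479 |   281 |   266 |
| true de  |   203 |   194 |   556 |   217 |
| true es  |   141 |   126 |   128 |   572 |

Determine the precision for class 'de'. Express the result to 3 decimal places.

Take TP from the diagonal, FP from the rest of the 'de' prediction marginal, FN from the rest of the 'de' actual marginal.
precision = TP/(TP+FP).
de: TP=556, FP=80+281+128=489 → 556/1045 = 0.5321

0.532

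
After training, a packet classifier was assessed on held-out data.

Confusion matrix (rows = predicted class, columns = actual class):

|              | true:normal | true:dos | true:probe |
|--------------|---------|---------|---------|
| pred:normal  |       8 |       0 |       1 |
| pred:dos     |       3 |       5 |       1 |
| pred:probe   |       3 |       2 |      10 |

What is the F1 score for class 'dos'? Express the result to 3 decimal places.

F1 score = 2·TP/(2·TP+FP+FN).
dos: TP=5, FP=3+1=4, FN=0+2=2 → 10/16 = 0.6250

0.625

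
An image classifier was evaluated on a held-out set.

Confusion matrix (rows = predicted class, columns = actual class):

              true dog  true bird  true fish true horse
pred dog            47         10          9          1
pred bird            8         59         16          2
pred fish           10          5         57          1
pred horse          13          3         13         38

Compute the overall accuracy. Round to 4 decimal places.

0.6884

Accuracy = trace / total = (47+59+57+38=201) / 292 = 201/292 = 0.6884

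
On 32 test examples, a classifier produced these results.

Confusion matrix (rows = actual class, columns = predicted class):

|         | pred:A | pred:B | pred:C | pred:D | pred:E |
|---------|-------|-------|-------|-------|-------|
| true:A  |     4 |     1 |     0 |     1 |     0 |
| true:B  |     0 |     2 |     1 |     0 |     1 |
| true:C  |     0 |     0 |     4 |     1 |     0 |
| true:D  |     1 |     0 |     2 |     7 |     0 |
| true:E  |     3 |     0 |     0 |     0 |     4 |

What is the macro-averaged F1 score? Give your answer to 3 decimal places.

Per-class F1 score (2·TP/(2·TP+FP+FN)):
  A: TP=4, FP=0+0+1+3=4, FN=1+0+1+0=2 → 8/14 = 0.5714
  B: TP=2, FP=1+0+0+0=1, FN=0+1+0+1=2 → 4/7 = 0.5714
  C: TP=4, FP=0+1+2+0=3, FN=0+0+1+0=1 → 8/12 = 0.6667
  D: TP=7, FP=1+0+1+0=2, FN=1+0+2+0=3 → 14/19 = 0.7368
  E: TP=4, FP=0+1+0+0=1, FN=3+0+0+0=3 → 8/12 = 0.6667
Macro-F1 score = mean = (0.5714 + 0.5714 + 0.6667 + 0.7368 + 0.6667) / 5 = 0.643

0.643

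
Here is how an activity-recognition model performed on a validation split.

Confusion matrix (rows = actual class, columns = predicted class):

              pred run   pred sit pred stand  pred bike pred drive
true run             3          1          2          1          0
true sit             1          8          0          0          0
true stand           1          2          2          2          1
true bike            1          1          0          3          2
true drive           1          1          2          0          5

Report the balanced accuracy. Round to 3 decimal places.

0.510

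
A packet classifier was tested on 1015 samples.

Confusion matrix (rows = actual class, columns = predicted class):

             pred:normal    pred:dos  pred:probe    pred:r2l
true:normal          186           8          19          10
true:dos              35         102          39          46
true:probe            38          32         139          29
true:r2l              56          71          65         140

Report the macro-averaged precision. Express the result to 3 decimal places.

0.556

Per-class precision (TP/(TP+FP)):
  normal: TP=186, FP=35+38+56=129 → 186/315 = 0.5905
  dos: TP=102, FP=8+32+71=111 → 102/213 = 0.4789
  probe: TP=139, FP=19+39+65=123 → 139/262 = 0.5305
  r2l: TP=140, FP=10+46+29=85 → 140/225 = 0.6222
Macro-precision = mean = (0.5905 + 0.4789 + 0.5305 + 0.6222) / 4 = 0.556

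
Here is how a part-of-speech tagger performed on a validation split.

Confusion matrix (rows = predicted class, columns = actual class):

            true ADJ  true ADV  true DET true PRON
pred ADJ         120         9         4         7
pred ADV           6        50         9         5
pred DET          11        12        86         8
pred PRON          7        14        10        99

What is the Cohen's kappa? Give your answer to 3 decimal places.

0.698

Observed agreement pₒ = trace/N = 355/457 = 0.7768
Expected agreement pₑ = Σ (rowᵢ·colᵢ)/N² = (144·140 + 85·70 + 109·117 + 119·130)/457² = 0.2602
κ = (pₒ − pₑ)/(1 − pₑ) = (0.7768 − 0.2602)/(1 − 0.2602) = 0.698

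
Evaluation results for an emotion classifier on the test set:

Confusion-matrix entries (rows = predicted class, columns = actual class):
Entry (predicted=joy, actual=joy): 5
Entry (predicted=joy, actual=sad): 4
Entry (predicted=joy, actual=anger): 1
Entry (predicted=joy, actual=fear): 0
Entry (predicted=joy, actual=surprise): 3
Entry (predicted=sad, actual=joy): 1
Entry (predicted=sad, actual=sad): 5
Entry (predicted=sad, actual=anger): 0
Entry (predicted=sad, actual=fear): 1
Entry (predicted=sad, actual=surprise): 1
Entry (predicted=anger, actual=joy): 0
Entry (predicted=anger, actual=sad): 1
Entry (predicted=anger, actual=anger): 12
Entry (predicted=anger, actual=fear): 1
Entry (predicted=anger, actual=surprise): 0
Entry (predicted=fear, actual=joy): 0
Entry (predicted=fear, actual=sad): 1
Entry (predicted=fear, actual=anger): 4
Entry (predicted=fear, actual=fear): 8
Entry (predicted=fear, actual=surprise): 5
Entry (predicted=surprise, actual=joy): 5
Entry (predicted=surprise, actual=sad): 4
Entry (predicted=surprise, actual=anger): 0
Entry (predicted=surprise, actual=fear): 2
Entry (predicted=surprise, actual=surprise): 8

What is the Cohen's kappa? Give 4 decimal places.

0.4093

Observed agreement pₒ = trace/N = 38/72 = 0.52778
Expected agreement pₑ = Σ (rowᵢ·colᵢ)/N² = (11·13 + 15·8 + 17·14 + 12·18 + 17·19)/72² = 0.20062
κ = (pₒ − pₑ)/(1 − pₑ) = (0.52778 − 0.20062)/(1 − 0.20062) = 0.4093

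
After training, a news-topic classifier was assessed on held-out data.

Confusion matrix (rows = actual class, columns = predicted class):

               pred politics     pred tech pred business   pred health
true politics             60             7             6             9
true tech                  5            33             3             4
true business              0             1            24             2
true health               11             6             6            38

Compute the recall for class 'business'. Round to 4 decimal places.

One-vs-rest for 'business': TP = diagonal; FP = other classes predicted 'business'; FN = 'business' predicted as other.
recall = TP/(TP+FN).
business: TP=24, FN=0+1+2=3 → 24/27 = 0.88889

0.8889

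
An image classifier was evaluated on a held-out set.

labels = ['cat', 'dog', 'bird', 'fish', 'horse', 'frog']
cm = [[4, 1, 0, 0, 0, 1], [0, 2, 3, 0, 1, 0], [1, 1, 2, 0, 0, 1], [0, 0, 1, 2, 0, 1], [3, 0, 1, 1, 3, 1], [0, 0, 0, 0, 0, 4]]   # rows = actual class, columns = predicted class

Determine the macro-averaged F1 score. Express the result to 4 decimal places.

0.5007

Per-class F1 score (2·TP/(2·TP+FP+FN)):
  cat: TP=4, FP=0+1+0+3+0=4, FN=1+0+0+0+1=2 → 8/14 = 0.57143
  dog: TP=2, FP=1+1+0+0+0=2, FN=0+3+0+1+0=4 → 4/10 = 0.40000
  bird: TP=2, FP=0+3+1+1+0=5, FN=1+1+0+0+1=3 → 4/12 = 0.33333
  fish: TP=2, FP=0+0+0+1+0=1, FN=0+0+1+0+1=2 → 4/7 = 0.57143
  horse: TP=3, FP=0+1+0+0+0=1, FN=3+0+1+1+1=6 → 6/13 = 0.46154
  frog: TP=4, FP=1+0+1+1+1=4, FN=0+0+0+0+0=0 → 8/12 = 0.66667
Macro-F1 score = mean = (0.57143 + 0.40000 + 0.33333 + 0.57143 + 0.46154 + 0.66667) / 6 = 0.5007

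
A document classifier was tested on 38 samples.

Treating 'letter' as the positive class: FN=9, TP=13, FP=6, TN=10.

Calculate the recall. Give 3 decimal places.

0.591

Recall = TP/(TP+FN) = 13/(13+9) = 13/22 = 0.591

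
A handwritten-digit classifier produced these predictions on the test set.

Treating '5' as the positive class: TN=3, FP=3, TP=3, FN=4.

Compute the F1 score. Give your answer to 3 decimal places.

0.462

Precision = TP/(TP+FP) = 3/6 = 0.5000
Recall = TP/(TP+FN) = 3/7 = 0.4286
F1 = 2·TP/(2·TP+FP+FN) = 6/13 = 0.462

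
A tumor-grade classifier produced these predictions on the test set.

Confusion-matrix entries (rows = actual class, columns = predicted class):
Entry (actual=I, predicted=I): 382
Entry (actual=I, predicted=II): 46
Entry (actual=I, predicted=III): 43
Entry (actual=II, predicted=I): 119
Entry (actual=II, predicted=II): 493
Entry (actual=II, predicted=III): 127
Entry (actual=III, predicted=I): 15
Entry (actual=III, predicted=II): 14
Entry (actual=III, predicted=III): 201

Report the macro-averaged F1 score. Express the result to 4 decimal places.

0.7354

Per-class F1 score (2·TP/(2·TP+FP+FN)):
  I: TP=382, FP=119+15=134, FN=46+43=89 → 764/987 = 0.77406
  II: TP=493, FP=46+14=60, FN=119+127=246 → 986/1292 = 0.76316
  III: TP=201, FP=43+127=170, FN=15+14=29 → 402/601 = 0.66889
Macro-F1 score = mean = (0.77406 + 0.76316 + 0.66889) / 3 = 0.7354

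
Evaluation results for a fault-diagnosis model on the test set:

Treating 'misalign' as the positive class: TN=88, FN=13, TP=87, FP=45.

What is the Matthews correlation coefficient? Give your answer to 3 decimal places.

0.531

MCC = (TP·TN − FP·FN) / √((TP+FP)(TP+FN)(TN+FP)(TN+FN))
Numerator = 87·88 − 45·13 = 7071
Denominator = √(132·100·133·101) = √177315600 = 13315.9904
MCC = 7071 / 13315.9904 = 0.531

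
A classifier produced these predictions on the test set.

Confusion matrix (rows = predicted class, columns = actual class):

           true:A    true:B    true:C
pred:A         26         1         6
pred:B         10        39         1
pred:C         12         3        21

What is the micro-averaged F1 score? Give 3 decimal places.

0.723

Micro-averaging pools counts across classes: ΣTP=86, ΣFP=33, ΣFN=33.
Micro-F1 score = 2·TP/(2·TP+FP+FN) on pooled counts = 0.723 (equals overall accuracy in single-label multiclass).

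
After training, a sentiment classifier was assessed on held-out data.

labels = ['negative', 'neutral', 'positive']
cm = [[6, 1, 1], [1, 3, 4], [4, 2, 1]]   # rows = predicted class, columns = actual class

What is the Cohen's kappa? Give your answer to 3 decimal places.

0.148

Observed agreement pₒ = trace/N = 10/23 = 0.4348
Expected agreement pₑ = Σ (rowᵢ·colᵢ)/N² = (11·8 + 6·8 + 6·7)/23² = 0.3365
κ = (pₒ − pₑ)/(1 − pₑ) = (0.4348 − 0.3365)/(1 − 0.3365) = 0.148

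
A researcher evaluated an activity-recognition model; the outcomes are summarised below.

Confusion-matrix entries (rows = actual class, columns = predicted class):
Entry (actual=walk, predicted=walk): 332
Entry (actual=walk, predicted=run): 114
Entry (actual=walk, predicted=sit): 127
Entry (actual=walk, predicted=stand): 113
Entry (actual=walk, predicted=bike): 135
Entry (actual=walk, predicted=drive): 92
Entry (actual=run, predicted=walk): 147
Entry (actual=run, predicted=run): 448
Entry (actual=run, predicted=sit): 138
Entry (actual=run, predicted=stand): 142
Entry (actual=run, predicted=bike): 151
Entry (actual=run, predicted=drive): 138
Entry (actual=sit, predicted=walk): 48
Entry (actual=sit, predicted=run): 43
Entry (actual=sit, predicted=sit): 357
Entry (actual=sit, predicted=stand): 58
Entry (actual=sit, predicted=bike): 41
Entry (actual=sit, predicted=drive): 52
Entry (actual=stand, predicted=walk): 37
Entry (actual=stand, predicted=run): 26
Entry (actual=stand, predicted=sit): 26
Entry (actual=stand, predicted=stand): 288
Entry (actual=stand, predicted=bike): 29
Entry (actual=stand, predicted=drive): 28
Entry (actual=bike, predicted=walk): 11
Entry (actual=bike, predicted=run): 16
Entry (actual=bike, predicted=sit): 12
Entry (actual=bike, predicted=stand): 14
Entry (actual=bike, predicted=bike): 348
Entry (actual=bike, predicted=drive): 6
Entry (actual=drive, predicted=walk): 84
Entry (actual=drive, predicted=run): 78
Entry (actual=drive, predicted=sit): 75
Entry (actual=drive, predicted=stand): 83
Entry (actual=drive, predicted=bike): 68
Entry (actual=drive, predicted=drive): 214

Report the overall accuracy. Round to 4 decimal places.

0.4824

Accuracy = trace / total = (332+448+357+288+348+214=1987) / 4119 = 1987/4119 = 0.4824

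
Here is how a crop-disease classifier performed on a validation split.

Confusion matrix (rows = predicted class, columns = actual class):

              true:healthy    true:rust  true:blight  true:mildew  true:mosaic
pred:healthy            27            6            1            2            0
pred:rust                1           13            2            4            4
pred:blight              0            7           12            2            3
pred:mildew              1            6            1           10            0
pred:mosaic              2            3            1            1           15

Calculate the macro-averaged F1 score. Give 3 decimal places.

Per-class F1 score (2·TP/(2·TP+FP+FN)):
  healthy: TP=27, FP=6+1+2+0=9, FN=1+0+1+2=4 → 54/67 = 0.8060
  rust: TP=13, FP=1+2+4+4=11, FN=6+7+6+3=22 → 26/59 = 0.4407
  blight: TP=12, FP=0+7+2+3=12, FN=1+2+1+1=5 → 24/41 = 0.5854
  mildew: TP=10, FP=1+6+1+0=8, FN=2+4+2+1=9 → 20/37 = 0.5405
  mosaic: TP=15, FP=2+3+1+1=7, FN=0+4+3+0=7 → 30/44 = 0.6818
Macro-F1 score = mean = (0.8060 + 0.4407 + 0.5854 + 0.5405 + 0.6818) / 5 = 0.611

0.611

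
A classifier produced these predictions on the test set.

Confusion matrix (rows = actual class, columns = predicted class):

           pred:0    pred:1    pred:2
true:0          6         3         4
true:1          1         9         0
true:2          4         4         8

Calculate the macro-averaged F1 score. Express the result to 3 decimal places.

Per-class F1 score (2·TP/(2·TP+FP+FN)):
  0: TP=6, FP=1+4=5, FN=3+4=7 → 12/24 = 0.5000
  1: TP=9, FP=3+4=7, FN=1+0=1 → 18/26 = 0.6923
  2: TP=8, FP=4+0=4, FN=4+4=8 → 16/28 = 0.5714
Macro-F1 score = mean = (0.5000 + 0.6923 + 0.5714) / 3 = 0.588

0.588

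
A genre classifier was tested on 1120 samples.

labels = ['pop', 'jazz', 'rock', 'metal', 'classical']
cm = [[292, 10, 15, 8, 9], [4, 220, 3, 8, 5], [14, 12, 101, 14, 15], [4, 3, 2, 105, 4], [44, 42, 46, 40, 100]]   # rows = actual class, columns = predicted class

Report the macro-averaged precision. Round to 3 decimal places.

Per-class precision (TP/(TP+FP)):
  pop: TP=292, FP=4+14+4+44=66 → 292/358 = 0.8156
  jazz: TP=220, FP=10+12+3+42=67 → 220/287 = 0.7666
  rock: TP=101, FP=15+3+2+46=66 → 101/167 = 0.6048
  metal: TP=105, FP=8+8+14+40=70 → 105/175 = 0.6000
  classical: TP=100, FP=9+5+15+4=33 → 100/133 = 0.7519
Macro-precision = mean = (0.8156 + 0.7666 + 0.6048 + 0.6000 + 0.7519) / 5 = 0.708

0.708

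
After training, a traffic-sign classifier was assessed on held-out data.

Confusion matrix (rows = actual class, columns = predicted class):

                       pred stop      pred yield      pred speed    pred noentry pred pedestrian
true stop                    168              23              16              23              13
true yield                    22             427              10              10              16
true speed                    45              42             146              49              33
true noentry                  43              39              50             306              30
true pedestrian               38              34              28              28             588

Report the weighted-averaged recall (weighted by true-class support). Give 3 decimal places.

Per-class recall (TP/(TP+FN)):
  stop: TP=168, FN=23+16+23+13=75 → 168/243 = 0.6914
  yield: TP=427, FN=22+10+10+16=58 → 427/485 = 0.8804
  speed: TP=146, FN=45+42+49+33=169 → 146/315 = 0.4635
  noentry: TP=306, FN=43+39+50+30=162 → 306/468 = 0.6538
  pedestrian: TP=588, FN=38+34+28+28=128 → 588/716 = 0.8212
Weighted-recall = Σ (supportᵢ/N)·recallᵢ with N=2227: (243/2227)·0.6914 + (485/2227)·0.8804 + (315/2227)·0.4635 + (468/2227)·0.6538 + (716/2227)·0.8212 = 0.734

0.734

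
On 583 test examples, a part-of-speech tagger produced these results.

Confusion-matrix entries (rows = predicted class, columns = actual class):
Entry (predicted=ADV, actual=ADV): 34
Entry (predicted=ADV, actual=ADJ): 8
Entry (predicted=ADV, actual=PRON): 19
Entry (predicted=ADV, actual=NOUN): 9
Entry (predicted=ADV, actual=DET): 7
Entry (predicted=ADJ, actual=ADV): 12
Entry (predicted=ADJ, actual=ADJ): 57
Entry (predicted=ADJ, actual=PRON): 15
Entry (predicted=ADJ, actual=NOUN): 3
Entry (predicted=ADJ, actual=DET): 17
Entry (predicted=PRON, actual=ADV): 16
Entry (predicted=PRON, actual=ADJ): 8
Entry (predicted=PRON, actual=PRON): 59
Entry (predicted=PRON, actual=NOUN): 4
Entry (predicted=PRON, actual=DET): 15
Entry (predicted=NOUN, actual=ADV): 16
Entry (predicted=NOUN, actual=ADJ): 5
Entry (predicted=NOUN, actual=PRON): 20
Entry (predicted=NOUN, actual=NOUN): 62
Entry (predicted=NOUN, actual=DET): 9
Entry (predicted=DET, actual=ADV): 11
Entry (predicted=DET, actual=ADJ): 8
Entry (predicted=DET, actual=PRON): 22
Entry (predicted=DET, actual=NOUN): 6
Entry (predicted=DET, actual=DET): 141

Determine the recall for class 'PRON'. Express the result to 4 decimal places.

0.4370

recall = TP/(TP+FN).
PRON: TP=59, FN=19+15+20+22=76 → 59/135 = 0.43704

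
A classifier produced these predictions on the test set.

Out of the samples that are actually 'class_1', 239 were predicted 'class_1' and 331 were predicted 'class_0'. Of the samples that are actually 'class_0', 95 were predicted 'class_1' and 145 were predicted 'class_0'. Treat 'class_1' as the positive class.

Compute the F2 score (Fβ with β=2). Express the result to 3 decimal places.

0.457

Fβ = (1+β²)·TP / ((1+β²)·TP + β²·FN + FP), with β²=4
= 5·239 / (5·239 + 4·331 + 95) = 0.457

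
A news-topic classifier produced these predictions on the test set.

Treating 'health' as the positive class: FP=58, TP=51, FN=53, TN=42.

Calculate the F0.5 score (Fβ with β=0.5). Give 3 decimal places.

Fβ = (1+β²)·TP / ((1+β²)·TP + β²·FN + FP), with β²=1/4
= 1.25·51 / (1.25·51 + 0.25·53 + 58) = 0.472

0.472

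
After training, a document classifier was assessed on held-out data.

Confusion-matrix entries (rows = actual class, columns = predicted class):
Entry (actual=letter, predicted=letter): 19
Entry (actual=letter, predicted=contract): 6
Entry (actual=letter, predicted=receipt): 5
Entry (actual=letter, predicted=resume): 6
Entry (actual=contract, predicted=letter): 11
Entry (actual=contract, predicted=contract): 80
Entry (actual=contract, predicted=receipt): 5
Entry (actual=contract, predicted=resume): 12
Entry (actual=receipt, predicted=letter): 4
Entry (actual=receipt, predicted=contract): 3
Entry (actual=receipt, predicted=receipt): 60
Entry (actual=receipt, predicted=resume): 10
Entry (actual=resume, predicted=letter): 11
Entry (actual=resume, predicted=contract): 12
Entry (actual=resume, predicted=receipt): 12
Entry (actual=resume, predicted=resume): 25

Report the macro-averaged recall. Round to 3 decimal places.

0.616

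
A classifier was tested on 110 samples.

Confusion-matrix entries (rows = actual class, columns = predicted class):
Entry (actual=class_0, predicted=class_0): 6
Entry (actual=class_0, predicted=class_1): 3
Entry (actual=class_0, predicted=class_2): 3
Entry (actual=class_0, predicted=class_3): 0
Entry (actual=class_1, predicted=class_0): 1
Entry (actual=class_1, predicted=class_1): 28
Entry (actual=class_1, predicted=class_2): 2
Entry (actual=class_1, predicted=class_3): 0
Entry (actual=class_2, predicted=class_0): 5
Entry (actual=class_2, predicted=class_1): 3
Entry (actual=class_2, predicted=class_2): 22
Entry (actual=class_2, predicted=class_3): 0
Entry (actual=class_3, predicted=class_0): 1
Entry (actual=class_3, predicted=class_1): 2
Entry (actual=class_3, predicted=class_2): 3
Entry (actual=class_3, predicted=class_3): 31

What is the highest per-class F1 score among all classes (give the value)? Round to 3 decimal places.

0.912

Per-class F1 score (2·TP/(2·TP+FP+FN)):
  class_0: TP=6, FP=1+5+1=7, FN=3+3+0=6 → 12/25 = 0.4800
  class_1: TP=28, FP=3+3+2=8, FN=1+2+0=3 → 56/67 = 0.8358
  class_2: TP=22, FP=3+2+3=8, FN=5+3+0=8 → 44/60 = 0.7333
  class_3: TP=31, FP=0+0+0=0, FN=1+2+3=6 → 62/68 = 0.9118
Highest is class 'class_3' with F1 score = 0.912.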